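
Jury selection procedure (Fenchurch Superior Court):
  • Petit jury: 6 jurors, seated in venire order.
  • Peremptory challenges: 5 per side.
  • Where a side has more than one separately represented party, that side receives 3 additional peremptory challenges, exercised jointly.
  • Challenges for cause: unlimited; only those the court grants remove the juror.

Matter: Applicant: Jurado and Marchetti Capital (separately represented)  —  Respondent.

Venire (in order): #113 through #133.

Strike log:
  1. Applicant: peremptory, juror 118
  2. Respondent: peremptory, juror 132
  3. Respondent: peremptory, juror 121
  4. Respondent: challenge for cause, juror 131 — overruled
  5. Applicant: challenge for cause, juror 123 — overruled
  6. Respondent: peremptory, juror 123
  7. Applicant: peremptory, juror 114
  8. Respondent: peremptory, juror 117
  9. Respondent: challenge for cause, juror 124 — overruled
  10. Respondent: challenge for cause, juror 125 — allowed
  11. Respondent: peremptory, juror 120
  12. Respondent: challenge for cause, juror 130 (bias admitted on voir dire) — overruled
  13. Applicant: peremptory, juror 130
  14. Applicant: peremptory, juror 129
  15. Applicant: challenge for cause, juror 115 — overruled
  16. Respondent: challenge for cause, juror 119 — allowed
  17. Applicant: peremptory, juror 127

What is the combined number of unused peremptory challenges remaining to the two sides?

Applicant allotment: 5 base + 3 multi-party = 8. Respondent allotment: 5.
Applicant peremptories used: #118, #114, #130, #129, #127 — 5 (for-cause on #123, #115 don't count).
Respondent peremptories used: #132, #121, #123, #117, #120 — 5 (for-cause on #131, #124, #125, #130, #119 don't count).
Remaining: (8 − 5) + (5 − 5) = 3.

3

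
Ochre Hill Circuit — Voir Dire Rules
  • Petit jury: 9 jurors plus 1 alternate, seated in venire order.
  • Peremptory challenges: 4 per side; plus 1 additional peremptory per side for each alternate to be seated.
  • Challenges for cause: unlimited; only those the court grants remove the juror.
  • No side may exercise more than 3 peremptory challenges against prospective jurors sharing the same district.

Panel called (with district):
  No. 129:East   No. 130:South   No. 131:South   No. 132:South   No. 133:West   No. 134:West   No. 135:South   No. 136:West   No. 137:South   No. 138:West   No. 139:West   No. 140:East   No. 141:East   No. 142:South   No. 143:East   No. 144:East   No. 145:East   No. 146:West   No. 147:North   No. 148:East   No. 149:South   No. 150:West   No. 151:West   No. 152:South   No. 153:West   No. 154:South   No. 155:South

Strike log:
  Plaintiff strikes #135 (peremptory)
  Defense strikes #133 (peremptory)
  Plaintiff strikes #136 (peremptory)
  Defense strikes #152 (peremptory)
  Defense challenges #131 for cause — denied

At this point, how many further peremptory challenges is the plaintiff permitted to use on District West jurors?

2

Plaintiff peremptories so far: #135, #136 — 2 of 5 used, 3 left overall.
Against District West: #136 — 1 used; per-district cap 3 leaves 2.
Binding limit: min(3, 2) = 2.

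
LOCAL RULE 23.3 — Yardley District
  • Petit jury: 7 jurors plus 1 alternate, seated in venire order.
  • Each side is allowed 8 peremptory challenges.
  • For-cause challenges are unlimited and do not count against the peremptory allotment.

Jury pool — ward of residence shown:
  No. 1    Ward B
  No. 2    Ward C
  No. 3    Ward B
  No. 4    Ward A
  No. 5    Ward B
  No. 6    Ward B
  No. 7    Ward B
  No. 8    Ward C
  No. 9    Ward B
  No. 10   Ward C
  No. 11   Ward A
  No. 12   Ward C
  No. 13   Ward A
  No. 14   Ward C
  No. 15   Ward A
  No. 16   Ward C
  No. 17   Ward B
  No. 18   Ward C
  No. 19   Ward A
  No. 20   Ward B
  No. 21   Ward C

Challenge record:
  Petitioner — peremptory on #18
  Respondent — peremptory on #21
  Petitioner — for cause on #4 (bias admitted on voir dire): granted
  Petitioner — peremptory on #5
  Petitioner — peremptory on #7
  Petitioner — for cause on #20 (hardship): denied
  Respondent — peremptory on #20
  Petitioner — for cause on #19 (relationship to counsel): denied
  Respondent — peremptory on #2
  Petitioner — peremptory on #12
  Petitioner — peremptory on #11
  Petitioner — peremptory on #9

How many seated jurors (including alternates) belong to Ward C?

3

Removed: #2, #4, #5, #7, #9, #11, #12, #18, #20, #21.
Seated (8 incl. alternates): #1, #3, #6, #8, #10, #13, #14, #15.
Of those, in Ward C: #8, #10, #14 → 3.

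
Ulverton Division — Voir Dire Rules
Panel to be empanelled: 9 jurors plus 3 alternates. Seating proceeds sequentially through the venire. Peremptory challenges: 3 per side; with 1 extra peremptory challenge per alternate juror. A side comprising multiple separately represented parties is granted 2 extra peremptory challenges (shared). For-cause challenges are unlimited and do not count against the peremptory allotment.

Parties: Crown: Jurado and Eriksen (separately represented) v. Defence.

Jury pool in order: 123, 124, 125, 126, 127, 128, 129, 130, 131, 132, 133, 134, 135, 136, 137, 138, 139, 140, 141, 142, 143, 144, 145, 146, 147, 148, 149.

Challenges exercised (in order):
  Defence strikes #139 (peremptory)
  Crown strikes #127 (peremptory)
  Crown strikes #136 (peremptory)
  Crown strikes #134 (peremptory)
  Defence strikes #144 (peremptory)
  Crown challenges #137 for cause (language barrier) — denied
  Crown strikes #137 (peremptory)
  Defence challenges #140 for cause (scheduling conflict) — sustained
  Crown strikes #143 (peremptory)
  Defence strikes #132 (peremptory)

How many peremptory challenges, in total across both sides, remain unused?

6

Crown allotment: 3 base + 1 × 3 alternates + 2 multi-party = 8. Defence allotment: 3 base + 1 × 3 alternates = 6.
Crown peremptories used: #127, #136, #134, #137, #143 — 5 (the for-cause on #137 doesn't count).
Defence peremptories used: #139, #144, #132 — 3 (the for-cause on #140 doesn't count).
Remaining: (8 − 5) + (6 − 3) = 6.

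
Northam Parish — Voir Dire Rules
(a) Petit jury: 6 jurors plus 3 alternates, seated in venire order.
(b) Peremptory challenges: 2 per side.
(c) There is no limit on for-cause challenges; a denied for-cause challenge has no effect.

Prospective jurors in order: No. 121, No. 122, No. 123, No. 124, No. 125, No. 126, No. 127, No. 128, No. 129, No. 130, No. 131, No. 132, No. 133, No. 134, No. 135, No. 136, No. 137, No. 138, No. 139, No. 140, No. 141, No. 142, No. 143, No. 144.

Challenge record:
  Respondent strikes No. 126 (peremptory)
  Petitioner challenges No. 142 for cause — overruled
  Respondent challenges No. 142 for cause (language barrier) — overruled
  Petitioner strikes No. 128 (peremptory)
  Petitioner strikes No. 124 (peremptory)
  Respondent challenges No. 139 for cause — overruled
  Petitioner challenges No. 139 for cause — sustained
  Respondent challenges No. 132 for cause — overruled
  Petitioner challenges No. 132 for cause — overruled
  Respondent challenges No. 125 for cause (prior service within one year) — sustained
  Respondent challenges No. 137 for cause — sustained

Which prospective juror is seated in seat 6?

130

Removed: #124, #125, #126, #128, #137, #139. (#132, #142 stay — for-cause denied.)
Seating in order: seats 1–6 → #121, #122, #123, #127, #129, #130; alternates → #131, #132, #133.
So seat 6 is #130.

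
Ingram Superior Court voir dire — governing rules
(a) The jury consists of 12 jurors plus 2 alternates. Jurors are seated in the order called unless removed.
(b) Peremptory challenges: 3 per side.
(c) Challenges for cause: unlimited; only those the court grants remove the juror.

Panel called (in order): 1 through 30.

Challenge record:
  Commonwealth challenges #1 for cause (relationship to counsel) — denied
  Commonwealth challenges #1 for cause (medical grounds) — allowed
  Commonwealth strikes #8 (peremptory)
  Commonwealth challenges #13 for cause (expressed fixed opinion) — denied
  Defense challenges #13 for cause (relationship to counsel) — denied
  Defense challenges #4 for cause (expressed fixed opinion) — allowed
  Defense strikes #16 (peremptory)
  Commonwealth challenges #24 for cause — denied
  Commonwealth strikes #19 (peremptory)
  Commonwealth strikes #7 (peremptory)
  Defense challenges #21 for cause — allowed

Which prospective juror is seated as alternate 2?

20

Removed: #1, #4, #7, #8, #16, #19, #21. (#13, #24 stay — for-cause denied.)
Seating in order: seats 1–12 → #2, #3, #5, #6, #9, #10, #11, #12, #13, #14, #15, #17; alternates → #18, #20.
So alternate 2 is #20.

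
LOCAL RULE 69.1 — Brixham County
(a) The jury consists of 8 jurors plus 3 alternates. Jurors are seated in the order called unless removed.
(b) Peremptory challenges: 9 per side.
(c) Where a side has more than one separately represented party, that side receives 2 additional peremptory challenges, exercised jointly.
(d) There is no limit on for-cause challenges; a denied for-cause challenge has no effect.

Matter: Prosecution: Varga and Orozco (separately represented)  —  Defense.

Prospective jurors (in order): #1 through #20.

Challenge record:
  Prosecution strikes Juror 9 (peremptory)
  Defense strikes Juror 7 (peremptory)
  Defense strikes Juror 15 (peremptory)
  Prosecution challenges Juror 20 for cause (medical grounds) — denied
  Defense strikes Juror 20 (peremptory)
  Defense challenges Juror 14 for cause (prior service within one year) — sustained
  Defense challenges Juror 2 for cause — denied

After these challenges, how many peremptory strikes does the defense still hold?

Defense allotment: 9.
Defense peremptories used: #7, #15, #20 — 3 (for-cause on #14, #2 don't count).
Remaining: 9 − 3 = 6.

6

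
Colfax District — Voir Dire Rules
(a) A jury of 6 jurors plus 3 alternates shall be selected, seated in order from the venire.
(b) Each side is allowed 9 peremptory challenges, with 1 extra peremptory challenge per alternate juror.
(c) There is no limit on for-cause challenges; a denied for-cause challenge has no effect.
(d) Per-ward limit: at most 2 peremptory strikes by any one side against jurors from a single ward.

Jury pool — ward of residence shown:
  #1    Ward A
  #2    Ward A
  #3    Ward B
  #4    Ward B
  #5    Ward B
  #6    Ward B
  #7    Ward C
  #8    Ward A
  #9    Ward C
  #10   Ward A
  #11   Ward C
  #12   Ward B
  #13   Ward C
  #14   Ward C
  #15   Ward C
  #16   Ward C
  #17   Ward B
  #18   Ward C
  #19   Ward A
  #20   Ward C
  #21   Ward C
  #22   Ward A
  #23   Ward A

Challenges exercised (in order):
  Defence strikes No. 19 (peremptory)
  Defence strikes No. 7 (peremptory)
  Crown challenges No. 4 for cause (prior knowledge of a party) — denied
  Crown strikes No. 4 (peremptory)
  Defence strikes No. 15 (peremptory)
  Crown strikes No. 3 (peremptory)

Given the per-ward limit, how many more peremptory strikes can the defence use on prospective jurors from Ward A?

Defence peremptories so far: #19, #7, #15 — 3 of 12 used, 9 left overall.
Against Ward A: #19 — 1 used; per-ward cap 2 leaves 1.
Binding limit: min(9, 1) = 1.

1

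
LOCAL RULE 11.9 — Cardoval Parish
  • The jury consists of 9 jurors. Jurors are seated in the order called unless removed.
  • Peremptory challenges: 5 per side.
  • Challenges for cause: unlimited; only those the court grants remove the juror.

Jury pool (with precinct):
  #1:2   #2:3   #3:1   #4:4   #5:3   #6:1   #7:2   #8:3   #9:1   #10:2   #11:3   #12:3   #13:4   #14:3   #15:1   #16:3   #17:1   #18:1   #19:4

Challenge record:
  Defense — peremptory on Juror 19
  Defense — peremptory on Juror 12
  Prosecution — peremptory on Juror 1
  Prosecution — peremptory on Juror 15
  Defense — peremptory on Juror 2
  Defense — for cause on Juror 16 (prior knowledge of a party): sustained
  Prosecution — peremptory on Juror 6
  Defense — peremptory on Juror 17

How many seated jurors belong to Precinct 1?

2

Removed: #1, #2, #6, #12, #15, #16, #17, #19.
Seated jurors 1–9: #3, #4, #5, #7, #8, #9, #10, #11, #13.
Of those, in Precinct 1: #3, #9 → 2.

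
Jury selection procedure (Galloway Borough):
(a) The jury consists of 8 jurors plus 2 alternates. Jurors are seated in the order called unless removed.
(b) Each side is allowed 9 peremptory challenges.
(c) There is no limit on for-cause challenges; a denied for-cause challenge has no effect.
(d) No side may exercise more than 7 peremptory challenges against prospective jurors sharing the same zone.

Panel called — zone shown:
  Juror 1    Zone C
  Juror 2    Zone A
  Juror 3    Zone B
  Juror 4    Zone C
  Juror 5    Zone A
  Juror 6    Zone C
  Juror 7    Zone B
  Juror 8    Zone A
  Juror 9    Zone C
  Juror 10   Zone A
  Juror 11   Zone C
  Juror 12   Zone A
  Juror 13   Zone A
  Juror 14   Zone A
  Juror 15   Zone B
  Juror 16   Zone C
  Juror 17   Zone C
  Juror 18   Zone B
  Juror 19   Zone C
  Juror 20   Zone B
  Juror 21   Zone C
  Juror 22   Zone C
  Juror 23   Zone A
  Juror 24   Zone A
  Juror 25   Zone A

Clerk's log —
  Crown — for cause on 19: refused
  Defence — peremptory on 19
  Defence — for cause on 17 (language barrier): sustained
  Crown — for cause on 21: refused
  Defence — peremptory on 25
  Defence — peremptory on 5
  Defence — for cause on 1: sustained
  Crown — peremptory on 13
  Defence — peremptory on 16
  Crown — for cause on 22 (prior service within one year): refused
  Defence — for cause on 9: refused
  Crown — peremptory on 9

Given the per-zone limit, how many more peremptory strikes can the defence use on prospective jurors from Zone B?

5

Defence peremptories so far: #19, #25, #5, #16 — 4 of 9 used, 5 left overall.
Against Zone B: none yet — per-zone cap 7 leaves 7.
Binding limit: min(5, 7) = 5.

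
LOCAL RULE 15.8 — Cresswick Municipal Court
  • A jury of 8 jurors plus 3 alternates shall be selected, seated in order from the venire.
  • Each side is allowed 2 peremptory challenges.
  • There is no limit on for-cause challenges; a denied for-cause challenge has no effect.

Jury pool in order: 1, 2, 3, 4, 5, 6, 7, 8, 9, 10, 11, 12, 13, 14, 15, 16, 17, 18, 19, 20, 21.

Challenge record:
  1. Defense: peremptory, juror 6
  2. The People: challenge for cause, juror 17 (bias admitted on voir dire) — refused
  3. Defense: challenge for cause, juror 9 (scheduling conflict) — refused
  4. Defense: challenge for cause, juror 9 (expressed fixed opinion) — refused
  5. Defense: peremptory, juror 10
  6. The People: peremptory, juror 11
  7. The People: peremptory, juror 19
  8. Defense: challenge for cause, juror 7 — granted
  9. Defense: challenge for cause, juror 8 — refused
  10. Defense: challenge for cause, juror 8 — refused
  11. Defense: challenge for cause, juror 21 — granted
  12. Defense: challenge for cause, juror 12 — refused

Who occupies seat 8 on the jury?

Removed: #6, #7, #10, #11, #19, #21. (#8, #9, #12, #17 stay — for-cause denied.)
Seating in order: seats 1–8 → #1, #2, #3, #4, #5, #8, #9, #12; alternates → #13, #14, #15.
So seat 8 is #12.

12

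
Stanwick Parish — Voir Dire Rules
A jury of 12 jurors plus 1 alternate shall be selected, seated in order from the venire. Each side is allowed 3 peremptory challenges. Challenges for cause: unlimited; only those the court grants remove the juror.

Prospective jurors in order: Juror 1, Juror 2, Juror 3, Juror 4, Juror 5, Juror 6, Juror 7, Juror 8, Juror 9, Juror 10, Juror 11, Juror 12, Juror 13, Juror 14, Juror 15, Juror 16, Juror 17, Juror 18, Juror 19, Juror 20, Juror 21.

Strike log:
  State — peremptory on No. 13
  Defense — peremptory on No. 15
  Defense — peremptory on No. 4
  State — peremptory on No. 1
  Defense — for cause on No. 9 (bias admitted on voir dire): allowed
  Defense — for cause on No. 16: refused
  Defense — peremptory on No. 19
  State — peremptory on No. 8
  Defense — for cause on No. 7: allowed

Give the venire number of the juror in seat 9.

16

Removed: #1, #4, #7, #8, #9, #13, #15, #19. (#16 stays — for-cause denied.)
Filling seats in venire order through position 9: #2, #3, #5, #6, #10, #11, #12, #14, #16.
So seat 9 is #16.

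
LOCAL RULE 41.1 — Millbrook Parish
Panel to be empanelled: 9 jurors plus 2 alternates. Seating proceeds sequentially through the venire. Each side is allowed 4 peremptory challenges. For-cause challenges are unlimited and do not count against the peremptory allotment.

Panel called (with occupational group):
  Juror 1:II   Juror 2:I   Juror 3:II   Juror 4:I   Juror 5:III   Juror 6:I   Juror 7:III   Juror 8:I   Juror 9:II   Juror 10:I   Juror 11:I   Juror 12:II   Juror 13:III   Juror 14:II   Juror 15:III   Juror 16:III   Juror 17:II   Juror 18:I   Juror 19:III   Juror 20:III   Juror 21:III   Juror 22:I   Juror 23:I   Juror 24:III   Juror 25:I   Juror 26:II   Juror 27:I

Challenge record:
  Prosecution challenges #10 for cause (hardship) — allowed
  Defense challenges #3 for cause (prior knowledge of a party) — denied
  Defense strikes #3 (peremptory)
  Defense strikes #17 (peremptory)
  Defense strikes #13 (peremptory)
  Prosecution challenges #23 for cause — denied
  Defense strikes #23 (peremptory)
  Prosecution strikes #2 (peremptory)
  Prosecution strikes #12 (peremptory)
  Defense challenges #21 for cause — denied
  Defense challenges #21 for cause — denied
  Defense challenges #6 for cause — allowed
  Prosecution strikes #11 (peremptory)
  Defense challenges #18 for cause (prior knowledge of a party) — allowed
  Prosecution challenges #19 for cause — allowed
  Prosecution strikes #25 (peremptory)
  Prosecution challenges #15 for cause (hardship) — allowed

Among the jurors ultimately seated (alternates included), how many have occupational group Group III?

5

Removed: #2, #3, #6, #10, #11, #12, #13, #15, #17, #18, #19, #23, #25.
Seated (11 incl. alternates): #1, #4, #5, #7, #8, #9, #14, #16, #20, #21, #22.
Of those, in Group III: #5, #7, #16, #20, #21 → 5.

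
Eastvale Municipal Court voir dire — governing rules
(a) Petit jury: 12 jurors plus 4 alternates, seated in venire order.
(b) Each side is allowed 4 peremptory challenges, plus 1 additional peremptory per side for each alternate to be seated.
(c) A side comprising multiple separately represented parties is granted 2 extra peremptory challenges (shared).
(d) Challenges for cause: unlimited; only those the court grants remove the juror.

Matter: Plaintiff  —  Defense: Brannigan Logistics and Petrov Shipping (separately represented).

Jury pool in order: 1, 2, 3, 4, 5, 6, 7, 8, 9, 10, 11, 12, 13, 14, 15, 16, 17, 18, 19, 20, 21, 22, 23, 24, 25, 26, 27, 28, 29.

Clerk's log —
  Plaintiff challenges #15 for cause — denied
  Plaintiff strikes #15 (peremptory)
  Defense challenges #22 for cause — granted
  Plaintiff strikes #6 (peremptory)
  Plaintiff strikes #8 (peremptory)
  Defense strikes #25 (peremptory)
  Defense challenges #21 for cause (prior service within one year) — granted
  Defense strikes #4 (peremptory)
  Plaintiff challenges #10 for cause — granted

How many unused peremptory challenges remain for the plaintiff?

5

Plaintiff allotment: 4 base + 1 × 4 alternates = 8.
Plaintiff peremptories used: #15, #6, #8 — 3 (for-cause on #15, #10 don't count).
Remaining: 8 − 3 = 5.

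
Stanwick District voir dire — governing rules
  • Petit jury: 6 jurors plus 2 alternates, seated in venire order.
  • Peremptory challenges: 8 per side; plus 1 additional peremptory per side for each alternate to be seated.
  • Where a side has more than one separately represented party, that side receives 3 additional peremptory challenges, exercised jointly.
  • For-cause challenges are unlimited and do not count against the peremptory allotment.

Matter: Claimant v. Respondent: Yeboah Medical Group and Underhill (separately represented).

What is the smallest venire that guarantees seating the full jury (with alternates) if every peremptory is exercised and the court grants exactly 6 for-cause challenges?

37

Seats to fill: 6 + 2 alternates = 8.
Peremptories — Claimant: 8 + 1×2 = 10; Respondent: 8 + 1×2 + 3 = 13; total 23.
For-cause removals: 6.
Minimum venire: 8 + 23 + 6 = 37.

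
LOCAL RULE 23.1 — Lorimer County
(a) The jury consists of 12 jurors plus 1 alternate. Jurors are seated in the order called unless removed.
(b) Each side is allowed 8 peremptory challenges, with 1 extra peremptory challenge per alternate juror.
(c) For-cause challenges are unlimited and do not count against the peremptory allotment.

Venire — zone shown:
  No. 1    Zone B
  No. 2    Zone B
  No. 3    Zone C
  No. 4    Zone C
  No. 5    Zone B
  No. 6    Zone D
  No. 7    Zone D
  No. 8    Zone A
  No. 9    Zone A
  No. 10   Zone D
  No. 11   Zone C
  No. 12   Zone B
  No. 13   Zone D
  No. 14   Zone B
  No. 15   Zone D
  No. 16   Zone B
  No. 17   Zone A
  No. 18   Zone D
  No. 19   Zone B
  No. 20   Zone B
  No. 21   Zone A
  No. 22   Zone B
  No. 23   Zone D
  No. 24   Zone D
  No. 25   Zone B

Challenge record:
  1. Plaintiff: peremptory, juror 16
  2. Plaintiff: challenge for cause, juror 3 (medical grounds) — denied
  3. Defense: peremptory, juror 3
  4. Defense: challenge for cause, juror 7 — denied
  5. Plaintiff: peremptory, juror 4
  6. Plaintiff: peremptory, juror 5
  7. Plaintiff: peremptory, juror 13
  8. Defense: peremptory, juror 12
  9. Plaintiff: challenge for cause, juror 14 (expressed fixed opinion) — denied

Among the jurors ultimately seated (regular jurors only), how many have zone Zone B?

Removed: #3, #4, #5, #12, #13, #16.
Seated jurors 1–12: #1, #2, #6, #7, #8, #9, #10, #11, #14, #15, #17, #18 (alternates #19 not counted).
Of those, in Zone B: #1, #2, #14 → 3.

3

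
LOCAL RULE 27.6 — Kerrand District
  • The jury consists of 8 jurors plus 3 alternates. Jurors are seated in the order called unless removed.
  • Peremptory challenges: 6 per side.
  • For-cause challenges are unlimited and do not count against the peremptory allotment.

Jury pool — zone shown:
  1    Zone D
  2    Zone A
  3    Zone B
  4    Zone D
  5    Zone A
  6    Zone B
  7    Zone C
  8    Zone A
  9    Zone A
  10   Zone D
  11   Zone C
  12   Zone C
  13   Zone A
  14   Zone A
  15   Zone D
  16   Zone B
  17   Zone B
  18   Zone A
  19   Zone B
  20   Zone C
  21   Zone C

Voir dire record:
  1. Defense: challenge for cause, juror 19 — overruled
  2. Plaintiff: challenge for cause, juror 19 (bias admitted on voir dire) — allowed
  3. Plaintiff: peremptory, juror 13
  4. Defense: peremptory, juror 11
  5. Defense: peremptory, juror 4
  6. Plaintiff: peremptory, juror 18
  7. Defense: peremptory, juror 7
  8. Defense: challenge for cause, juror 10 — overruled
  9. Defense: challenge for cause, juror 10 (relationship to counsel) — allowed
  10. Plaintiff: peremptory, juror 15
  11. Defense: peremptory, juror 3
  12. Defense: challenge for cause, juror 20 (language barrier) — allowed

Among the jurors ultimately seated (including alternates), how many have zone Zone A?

5

Removed: #3, #4, #7, #10, #11, #13, #15, #18, #19, #20.
Seated (11 incl. alternates): #1, #2, #5, #6, #8, #9, #12, #14, #16, #17, #21.
Of those, in Zone A: #2, #5, #8, #9, #14 → 5.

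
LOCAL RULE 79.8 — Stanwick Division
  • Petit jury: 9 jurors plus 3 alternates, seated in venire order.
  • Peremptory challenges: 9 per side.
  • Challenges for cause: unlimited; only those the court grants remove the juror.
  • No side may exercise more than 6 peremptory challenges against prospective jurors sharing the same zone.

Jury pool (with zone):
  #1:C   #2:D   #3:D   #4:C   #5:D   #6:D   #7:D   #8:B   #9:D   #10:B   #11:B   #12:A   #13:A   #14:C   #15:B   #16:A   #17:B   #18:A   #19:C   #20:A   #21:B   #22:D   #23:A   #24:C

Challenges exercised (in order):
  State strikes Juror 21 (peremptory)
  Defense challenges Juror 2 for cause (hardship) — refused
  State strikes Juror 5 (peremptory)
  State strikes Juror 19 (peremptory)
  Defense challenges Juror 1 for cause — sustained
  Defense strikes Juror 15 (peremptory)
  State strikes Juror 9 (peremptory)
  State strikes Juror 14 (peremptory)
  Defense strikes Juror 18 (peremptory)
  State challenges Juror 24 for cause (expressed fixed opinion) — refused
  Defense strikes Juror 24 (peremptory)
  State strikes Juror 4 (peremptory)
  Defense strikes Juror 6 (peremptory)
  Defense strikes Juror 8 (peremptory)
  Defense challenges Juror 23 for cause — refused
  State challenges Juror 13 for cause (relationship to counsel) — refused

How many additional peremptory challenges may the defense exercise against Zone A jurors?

4

Defense peremptories so far: #15, #18, #24, #6, #8 — 5 of 9 used, 4 left overall.
Against Zone A: #18 — 1 used; per-zone cap 6 leaves 5.
Binding limit: min(4, 5) = 4.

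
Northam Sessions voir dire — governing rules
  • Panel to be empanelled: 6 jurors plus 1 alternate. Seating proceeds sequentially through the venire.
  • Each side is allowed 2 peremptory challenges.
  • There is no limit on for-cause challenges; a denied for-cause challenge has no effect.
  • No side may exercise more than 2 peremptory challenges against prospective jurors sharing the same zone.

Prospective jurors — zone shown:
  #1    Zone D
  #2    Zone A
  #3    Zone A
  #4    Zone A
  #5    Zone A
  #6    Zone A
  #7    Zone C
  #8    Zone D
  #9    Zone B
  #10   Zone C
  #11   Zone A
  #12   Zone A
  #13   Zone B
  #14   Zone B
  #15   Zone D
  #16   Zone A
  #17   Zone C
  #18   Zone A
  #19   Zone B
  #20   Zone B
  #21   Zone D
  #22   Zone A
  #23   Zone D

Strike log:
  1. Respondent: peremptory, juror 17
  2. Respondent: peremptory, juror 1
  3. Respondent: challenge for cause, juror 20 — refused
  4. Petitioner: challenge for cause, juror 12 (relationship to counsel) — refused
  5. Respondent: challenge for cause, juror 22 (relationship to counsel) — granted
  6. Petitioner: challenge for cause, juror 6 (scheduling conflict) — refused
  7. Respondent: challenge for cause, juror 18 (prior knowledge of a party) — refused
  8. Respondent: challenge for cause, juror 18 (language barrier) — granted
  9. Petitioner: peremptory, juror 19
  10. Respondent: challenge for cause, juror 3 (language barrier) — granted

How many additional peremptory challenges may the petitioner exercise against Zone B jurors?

Petitioner peremptories so far: #19 — 1 of 2 used, 1 left overall.
Against Zone B: #19 — 1 used; per-zone cap 2 leaves 1.
Binding limit: min(1, 1) = 1.

1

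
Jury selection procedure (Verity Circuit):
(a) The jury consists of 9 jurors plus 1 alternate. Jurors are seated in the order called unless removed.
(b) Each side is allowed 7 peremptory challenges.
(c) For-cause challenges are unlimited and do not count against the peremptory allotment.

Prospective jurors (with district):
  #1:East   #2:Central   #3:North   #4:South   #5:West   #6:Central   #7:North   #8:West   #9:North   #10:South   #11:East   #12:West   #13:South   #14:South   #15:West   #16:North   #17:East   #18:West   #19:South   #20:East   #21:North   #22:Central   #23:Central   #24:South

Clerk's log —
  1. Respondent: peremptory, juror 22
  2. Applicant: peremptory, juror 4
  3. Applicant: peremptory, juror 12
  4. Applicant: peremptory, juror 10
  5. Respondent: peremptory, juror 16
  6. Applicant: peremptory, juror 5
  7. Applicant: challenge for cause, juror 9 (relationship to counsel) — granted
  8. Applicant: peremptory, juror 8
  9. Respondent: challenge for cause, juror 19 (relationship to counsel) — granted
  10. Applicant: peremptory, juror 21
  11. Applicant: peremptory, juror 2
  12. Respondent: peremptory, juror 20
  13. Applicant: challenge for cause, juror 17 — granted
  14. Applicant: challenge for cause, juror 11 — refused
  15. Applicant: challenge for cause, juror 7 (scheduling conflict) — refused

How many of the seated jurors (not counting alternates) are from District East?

2

Removed: #2, #4, #5, #8, #9, #10, #12, #16, #17, #19, #20, #21, #22.
Seated jurors 1–9: #1, #3, #6, #7, #11, #13, #14, #15, #18 (alternates #23 not counted).
Of those, in District East: #1, #11 → 2.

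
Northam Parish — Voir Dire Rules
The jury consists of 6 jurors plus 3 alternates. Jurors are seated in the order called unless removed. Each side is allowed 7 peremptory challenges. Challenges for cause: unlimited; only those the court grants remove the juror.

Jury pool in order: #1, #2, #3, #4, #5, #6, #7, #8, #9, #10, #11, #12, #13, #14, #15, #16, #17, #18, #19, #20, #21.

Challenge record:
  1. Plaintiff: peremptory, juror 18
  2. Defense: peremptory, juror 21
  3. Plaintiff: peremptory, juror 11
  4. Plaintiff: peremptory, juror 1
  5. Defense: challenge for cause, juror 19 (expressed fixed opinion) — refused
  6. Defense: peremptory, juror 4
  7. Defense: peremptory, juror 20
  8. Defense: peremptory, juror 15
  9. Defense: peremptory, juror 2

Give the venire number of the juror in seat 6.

Removed: #1, #2, #4, #11, #15, #18, #20, #21. (#19 stays — for-cause denied.)
Seating in order: seats 1–6 → #3, #5, #6, #7, #8, #9; alternates → #10, #12, #13.
So seat 6 is #9.

9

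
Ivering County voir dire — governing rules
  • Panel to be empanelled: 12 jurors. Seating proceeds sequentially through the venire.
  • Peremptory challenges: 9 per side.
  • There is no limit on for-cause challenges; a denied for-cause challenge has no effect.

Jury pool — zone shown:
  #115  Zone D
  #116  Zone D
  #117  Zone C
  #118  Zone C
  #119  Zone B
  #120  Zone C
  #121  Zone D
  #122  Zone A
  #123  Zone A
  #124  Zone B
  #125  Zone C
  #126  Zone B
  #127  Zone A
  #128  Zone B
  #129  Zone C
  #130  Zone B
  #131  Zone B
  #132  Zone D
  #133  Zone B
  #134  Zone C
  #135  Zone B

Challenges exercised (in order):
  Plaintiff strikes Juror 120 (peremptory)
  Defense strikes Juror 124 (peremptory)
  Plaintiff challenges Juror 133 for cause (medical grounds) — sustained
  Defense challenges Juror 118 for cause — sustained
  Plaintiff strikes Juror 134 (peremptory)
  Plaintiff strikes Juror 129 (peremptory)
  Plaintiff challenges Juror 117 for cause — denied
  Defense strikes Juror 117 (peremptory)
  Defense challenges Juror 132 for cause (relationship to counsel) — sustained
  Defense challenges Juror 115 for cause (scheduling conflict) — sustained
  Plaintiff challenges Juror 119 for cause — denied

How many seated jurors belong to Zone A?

3

Removed: #115, #117, #118, #120, #124, #129, #132, #133, #134.
Seated jurors 1–12: #116, #119, #121, #122, #123, #125, #126, #127, #128, #130, #131, #135.
Of those, in Zone A: #122, #123, #127 → 3.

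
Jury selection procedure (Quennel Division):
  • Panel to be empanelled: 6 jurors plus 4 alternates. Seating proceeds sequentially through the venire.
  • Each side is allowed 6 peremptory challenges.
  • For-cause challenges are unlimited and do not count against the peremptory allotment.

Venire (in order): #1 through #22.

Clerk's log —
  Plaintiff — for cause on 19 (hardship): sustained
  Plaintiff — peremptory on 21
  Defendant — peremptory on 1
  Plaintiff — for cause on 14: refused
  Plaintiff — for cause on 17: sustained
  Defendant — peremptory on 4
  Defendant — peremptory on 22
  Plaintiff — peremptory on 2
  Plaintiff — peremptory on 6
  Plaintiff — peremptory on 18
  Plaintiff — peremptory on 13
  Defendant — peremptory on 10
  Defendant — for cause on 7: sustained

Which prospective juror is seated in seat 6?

12

Removed: #1, #2, #4, #6, #7, #10, #13, #17, #18, #19, #21, #22. (#14 stays — for-cause denied.)
Seating in order: seats 1–6 → #3, #5, #8, #9, #11, #12; alternates → #14, #15, #16, #20.
So seat 6 is #12.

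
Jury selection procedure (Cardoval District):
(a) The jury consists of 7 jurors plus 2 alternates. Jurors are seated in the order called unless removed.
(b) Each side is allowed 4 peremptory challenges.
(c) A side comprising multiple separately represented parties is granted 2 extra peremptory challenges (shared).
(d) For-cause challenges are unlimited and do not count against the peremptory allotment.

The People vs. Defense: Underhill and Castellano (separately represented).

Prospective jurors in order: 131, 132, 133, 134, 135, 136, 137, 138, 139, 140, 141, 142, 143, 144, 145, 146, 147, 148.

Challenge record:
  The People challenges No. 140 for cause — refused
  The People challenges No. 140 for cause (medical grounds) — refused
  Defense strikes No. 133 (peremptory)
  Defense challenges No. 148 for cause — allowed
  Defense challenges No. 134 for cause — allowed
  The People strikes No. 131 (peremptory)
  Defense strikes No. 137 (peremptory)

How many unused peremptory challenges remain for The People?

3

The People allotment: 4.
The People peremptories used: #131 — 1 (for-cause on #140, #140 don't count).
Remaining: 4 − 1 = 3.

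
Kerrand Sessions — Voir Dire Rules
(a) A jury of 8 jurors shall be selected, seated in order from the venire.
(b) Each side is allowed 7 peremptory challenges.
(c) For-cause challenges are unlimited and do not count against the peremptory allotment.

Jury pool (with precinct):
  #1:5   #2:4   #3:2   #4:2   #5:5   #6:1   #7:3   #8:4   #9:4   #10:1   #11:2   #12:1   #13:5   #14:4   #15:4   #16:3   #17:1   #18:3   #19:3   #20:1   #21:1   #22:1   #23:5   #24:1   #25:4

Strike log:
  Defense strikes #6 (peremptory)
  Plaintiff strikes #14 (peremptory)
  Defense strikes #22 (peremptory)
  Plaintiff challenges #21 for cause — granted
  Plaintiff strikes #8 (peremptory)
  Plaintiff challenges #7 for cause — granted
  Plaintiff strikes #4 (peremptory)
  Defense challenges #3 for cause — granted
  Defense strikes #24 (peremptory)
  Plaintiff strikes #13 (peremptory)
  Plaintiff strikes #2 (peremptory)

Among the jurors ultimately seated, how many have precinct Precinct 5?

Removed: #2, #3, #4, #6, #7, #8, #13, #14, #21, #22, #24.
Seated jurors 1–8: #1, #5, #9, #10, #11, #12, #15, #16.
Of those, in Precinct 5: #1, #5 → 2.

2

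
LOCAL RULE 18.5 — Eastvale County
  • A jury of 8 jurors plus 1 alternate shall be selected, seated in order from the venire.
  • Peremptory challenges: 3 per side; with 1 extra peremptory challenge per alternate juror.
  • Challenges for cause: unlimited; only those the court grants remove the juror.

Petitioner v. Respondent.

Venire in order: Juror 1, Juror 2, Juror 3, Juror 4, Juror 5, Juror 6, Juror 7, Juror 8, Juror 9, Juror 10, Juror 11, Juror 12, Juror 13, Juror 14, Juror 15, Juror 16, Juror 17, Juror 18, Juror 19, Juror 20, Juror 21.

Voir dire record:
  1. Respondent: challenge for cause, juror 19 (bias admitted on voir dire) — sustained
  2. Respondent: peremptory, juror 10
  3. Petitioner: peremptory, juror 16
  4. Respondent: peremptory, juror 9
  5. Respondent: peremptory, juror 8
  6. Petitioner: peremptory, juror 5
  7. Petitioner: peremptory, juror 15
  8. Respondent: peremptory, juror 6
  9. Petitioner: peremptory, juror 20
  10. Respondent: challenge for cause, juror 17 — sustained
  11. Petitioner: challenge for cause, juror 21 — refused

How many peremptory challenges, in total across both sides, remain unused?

Petitioner allotment: 3 base + 1 × 1 alternate = 4. Respondent allotment: 3 base + 1 × 1 alternate = 4.
Petitioner peremptories used: #16, #5, #15, #20 — 4 (the for-cause on #21 doesn't count).
Respondent peremptories used: #10, #9, #8, #6 — 4 (for-cause on #19, #17 don't count).
Remaining: (4 − 4) + (4 − 4) = 0.

0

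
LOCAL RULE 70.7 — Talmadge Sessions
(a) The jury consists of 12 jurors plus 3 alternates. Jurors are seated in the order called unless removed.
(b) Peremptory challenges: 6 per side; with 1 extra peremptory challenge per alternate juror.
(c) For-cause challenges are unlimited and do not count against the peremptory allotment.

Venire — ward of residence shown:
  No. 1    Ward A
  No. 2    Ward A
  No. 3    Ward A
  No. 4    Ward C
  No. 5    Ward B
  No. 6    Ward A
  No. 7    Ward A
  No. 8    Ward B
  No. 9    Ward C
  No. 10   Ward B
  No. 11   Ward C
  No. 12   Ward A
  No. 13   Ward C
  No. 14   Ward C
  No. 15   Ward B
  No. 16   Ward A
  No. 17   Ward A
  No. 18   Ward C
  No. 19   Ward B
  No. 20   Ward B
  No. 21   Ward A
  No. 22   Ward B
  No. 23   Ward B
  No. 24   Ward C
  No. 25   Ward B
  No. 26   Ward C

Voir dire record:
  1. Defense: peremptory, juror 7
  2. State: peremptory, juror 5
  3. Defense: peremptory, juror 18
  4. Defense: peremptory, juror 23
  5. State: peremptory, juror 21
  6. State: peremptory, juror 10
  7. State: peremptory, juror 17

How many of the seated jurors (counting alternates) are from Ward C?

5

Removed: #5, #7, #10, #17, #18, #21, #23.
Seated (15 incl. alternates): #1, #2, #3, #4, #6, #8, #9, #11, #12, #13, #14, #15, #16, #19, #20.
Of those, in Ward C: #4, #9, #11, #13, #14 → 5.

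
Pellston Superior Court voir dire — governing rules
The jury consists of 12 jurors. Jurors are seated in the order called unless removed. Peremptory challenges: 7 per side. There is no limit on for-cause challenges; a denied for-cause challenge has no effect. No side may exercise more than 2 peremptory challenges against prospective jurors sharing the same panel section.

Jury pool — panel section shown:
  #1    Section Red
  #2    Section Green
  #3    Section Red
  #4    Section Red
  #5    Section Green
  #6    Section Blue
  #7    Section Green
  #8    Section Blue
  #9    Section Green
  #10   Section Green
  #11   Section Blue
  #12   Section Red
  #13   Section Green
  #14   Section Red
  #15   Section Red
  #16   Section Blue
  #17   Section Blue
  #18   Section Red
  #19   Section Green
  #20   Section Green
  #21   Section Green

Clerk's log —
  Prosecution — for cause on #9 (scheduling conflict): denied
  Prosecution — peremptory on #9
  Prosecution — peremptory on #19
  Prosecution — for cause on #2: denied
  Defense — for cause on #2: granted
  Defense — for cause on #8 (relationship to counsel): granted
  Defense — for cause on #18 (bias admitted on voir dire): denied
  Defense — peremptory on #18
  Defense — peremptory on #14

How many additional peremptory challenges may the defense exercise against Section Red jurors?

0

Defense peremptories so far: #18, #14 — 2 of 7 used, 5 left overall.
Against Section Red: #18, #14 — 2 used; per-section cap 2 leaves 0.
Binding limit: min(5, 0) = 0.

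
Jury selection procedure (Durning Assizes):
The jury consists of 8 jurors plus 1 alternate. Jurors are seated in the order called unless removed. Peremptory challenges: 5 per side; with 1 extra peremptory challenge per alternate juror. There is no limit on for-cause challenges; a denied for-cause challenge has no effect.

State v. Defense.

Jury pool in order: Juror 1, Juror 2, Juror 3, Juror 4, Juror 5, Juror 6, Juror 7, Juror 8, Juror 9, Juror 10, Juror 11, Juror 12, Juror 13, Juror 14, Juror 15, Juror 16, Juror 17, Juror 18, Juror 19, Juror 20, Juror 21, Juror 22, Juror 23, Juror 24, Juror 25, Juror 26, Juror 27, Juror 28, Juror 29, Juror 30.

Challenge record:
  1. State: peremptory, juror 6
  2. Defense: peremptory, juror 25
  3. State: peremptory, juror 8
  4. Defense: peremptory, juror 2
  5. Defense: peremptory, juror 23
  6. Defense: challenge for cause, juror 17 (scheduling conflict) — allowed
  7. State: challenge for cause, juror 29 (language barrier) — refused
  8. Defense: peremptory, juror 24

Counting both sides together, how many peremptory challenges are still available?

6

State allotment: 5 base + 1 × 1 alternate = 6. Defense allotment: 5 base + 1 × 1 alternate = 6.
State peremptories used: #6, #8 — 2 (the for-cause on #29 doesn't count).
Defense peremptories used: #25, #2, #23, #24 — 4 (the for-cause on #17 doesn't count).
Remaining: (6 − 2) + (6 − 4) = 6.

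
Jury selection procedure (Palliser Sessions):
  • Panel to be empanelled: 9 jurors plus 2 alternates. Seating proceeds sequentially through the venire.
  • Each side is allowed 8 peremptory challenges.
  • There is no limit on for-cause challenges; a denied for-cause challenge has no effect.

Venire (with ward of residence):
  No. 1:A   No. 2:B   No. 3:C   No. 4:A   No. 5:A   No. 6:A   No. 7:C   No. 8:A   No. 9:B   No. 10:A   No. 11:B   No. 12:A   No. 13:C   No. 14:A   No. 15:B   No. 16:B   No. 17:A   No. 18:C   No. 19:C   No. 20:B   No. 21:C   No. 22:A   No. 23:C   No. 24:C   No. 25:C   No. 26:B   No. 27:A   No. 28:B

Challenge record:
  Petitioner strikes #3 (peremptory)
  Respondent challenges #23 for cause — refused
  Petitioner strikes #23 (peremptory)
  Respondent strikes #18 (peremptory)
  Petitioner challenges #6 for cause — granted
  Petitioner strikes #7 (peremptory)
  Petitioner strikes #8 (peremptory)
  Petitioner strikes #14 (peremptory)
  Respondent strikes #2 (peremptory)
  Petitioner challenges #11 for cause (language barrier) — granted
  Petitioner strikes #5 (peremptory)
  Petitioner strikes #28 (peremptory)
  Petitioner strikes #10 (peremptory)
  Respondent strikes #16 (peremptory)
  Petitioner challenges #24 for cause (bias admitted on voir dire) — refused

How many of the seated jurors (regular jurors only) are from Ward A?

Removed: #2, #3, #5, #6, #7, #8, #10, #11, #14, #16, #18, #23, #28.
Seated jurors 1–9: #1, #4, #9, #12, #13, #15, #17, #19, #20 (alternates #21, #22 not counted).
Of those, in Ward A: #1, #4, #12, #17 → 4.

4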